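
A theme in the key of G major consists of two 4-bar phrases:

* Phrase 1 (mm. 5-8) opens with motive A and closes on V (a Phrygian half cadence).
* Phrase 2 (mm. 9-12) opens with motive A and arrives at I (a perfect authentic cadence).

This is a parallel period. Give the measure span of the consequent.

The phrase ending with the weaker cadence (Phrygian half cadence) is the antecedent; the one ending more conclusively (perfect authentic cadence) is the consequent. The consequent is measures 9–12.

measures 9–12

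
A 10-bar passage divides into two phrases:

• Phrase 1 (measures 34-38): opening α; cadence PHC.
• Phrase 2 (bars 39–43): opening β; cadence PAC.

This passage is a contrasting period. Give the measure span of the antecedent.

The antecedent is the phrase ending with the weaker cadence (Phrygian half cadence, phrase 1) and the consequent the one ending more conclusively (perfect authentic cadence, phrase 2); the antecedent is mm. 34–38.

measures 34–38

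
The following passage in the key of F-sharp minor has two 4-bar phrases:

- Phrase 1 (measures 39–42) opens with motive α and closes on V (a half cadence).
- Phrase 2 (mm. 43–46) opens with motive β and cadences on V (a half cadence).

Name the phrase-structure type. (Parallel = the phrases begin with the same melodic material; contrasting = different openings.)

The second phrase closes with a half cadence, which is not stronger than the first phrase's half cadence; without a weak→strong cadential pair there is no antecedent–consequent relationship, so this is a phrase group rather than a period.

phrase group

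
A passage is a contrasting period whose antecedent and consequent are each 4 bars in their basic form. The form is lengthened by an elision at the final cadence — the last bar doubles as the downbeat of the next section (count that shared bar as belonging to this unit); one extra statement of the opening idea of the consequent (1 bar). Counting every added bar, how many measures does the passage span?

Basic contrasting period: 4 + 4 = 8 bars.
8 (basic form) + 1 (extra statement) = 9.
The elision shares a bar with the next section but does not change this unit's count.

9 measures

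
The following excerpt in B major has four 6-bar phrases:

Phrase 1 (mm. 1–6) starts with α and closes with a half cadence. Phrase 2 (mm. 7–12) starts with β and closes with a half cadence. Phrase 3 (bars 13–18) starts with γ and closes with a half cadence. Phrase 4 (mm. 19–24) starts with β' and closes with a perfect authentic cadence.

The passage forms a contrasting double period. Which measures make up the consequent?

measures 13–24

In a double period the four phrases pair into a large antecedent (phrases 1–2, ending half cadence) and a large consequent (phrases 3–4, ending perfect authentic cadence). The consequent spans measures 13-24.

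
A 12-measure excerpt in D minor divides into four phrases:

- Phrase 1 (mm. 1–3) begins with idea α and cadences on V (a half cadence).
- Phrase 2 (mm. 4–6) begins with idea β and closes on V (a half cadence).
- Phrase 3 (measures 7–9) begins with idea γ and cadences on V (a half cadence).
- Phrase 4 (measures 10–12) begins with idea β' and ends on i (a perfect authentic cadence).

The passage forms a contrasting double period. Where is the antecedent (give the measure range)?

measures 1–6

In a double period the four phrases pair into a large antecedent (phrases 1–2, ending half cadence) and a large consequent (phrases 3–4, ending perfect authentic cadence). The antecedent spans mm. 1–6.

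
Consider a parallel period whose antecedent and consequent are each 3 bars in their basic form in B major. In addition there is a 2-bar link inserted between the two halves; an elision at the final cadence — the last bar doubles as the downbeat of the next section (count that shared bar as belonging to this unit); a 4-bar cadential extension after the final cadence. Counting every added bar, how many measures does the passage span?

12 measures

Basic parallel period: 3 + 3 = 6 bars.
6 (basic form) + 2 (link) + 4 (cadential extension) = 12.
The elision shares a bar with the next section but does not change this unit's count.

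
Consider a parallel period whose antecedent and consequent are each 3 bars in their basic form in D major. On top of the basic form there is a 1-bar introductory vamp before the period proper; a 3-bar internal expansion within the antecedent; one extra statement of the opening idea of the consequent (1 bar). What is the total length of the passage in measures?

11 measures

Basic parallel period: 3 + 3 = 6 bars.
6 (basic form) + 1 (introduction) + 3 (internal expansion) + 1 (extra statement) = 11.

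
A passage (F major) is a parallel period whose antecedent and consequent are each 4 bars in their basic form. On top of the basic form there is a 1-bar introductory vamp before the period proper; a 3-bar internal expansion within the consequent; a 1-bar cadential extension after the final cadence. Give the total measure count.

Basic parallel period: 4 + 4 = 8 bars.
8 (basic form) + 1 (introduction) + 3 (internal expansion) + 1 (cadential extension) = 13.

13 measures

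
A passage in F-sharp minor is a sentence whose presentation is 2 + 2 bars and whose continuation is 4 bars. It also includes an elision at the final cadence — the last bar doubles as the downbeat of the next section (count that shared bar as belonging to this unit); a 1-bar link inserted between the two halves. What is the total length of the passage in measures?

9 measures

Basic sentence: 2 + 2 + 4 = 8 bars.
8 (basic form) + 1 (link) = 9.
The elision shares a bar with the next section but does not change this unit's count.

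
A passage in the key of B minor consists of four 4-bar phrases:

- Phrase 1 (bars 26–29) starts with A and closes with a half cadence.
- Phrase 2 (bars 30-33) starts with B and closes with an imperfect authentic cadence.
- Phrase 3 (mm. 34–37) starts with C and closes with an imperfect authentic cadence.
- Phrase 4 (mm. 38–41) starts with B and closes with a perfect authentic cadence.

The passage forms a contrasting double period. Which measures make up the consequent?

In a double period the four phrases pair into a large antecedent (phrases 1–2, ending imperfect authentic cadence) and a large consequent (phrases 3–4, ending perfect authentic cadence). The consequent spans mm. 34–41.

measures 34–41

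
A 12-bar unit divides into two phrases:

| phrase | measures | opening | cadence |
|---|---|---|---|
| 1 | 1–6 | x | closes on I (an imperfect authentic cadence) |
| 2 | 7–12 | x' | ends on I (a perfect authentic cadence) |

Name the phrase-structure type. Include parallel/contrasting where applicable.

parallel period

Phrase 1 ends with an imperfect authentic cadence (weaker) and phrase 2 with a perfect authentic cadence (stronger): antecedent + consequent = a period.
The two phrases open with the same material (x / x'), so the period is parallel.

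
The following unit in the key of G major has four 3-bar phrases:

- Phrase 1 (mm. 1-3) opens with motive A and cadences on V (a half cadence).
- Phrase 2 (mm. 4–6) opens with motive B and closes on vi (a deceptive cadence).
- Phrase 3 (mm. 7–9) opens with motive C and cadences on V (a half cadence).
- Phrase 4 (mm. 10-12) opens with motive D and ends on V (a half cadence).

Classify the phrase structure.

Phrase 4 ends with a half cadence, no stronger than phrase 2's deceptive cadence, so the four phrases do not form a double period; nor do phrases 3–4 duplicate 1–2, so it is not a repeated period. With no phrase reaching a conclusive cadence, the passage is a phrase group.

phrase group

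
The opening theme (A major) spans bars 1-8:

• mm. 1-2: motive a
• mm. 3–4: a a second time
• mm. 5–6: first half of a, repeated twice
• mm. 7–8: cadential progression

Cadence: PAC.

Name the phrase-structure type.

sentence

Basic idea (mm. 1-2) + its repetition (mm. 3-4) form the presentation; fragmentation and cadence (bars 5–8) form the continuation — the 8-bar whole is a sentence.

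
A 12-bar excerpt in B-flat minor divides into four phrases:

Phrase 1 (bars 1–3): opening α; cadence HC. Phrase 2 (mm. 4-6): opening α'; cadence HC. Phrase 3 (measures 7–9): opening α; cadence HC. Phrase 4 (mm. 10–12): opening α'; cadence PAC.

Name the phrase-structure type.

Four phrases in two halves: the first half (bars 1–6) ends with a half cadence, the second (measures 7–12) with a perfect authentic cadence — a large antecedent–consequent pair, i.e. a double period.
Phrase 3 begins with the same material as phrase 1, making it parallel.

parallel double period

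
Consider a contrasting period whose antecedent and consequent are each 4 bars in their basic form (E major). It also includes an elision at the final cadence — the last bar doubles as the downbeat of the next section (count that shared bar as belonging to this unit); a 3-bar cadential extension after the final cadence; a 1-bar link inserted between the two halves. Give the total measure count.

Basic contrasting period: 4 + 4 = 8 bars.
8 (basic form) + 3 (cadential extension) + 1 (link) = 12.
The elision shares a bar with the next section but does not change this unit's count.

12 measures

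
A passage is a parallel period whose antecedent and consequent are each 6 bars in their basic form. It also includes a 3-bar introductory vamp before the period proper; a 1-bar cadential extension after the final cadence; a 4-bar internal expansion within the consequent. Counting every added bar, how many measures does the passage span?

20 measures

Basic parallel period: 6 + 6 = 12 bars.
12 (basic form) + 3 (introduction) + 1 (cadential extension) + 4 (internal expansion) = 20.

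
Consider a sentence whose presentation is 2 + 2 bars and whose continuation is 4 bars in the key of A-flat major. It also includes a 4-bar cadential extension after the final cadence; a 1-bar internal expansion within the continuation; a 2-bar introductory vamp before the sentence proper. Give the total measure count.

Basic sentence: 2 + 2 + 4 = 8 bars.
8 (basic form) + 4 (cadential extension) + 1 (internal expansion) + 2 (introduction) = 15.

15 measures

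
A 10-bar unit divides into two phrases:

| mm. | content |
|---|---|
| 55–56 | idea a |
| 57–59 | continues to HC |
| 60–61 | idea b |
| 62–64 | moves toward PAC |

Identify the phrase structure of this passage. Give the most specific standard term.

Phrase 1 ends with a half cadence (weaker) and phrase 2 with a perfect authentic cadence (stronger): antecedent + consequent = a period.
The two phrases open with different material (a / b), so the period is contrasting.

contrasting period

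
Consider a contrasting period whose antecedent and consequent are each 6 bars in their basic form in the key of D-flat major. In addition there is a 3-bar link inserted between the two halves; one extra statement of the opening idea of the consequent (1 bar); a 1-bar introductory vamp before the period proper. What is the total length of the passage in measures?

Basic contrasting period: 6 + 6 = 12 bars.
12 (basic form) + 3 (link) + 1 (extra statement) + 1 (introduction) = 17.

17 measures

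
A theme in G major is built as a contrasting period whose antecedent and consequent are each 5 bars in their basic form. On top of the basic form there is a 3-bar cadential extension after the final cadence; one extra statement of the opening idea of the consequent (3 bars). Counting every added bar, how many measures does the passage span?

16 measures

Basic contrasting period: 5 + 5 = 10 bars.
10 (basic form) + 3 (cadential extension) + 3 (extra statement) = 16.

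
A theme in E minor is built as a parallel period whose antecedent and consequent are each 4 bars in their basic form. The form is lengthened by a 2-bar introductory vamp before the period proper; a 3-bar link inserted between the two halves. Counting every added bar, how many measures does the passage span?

13 measures

Basic parallel period: 4 + 4 = 8 bars.
8 (basic form) + 2 (introduction) + 3 (link) = 13.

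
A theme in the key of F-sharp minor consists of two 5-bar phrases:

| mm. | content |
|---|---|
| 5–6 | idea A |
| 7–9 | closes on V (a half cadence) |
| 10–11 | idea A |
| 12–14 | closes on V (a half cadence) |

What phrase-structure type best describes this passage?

repeated phrase

Both phrases have the same opening (A) and the same cadence (half cadence): the second is a restatement, not a consequent, so this is a repeated phrase rather than a period.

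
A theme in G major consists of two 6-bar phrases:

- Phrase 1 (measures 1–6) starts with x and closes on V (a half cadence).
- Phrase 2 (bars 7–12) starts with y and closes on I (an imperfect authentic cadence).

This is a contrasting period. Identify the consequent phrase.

phrase 2

The phrase ending with the weaker cadence (half cadence) is the antecedent; the one ending more conclusively (imperfect authentic cadence) is the consequent. The consequent is phrase 2.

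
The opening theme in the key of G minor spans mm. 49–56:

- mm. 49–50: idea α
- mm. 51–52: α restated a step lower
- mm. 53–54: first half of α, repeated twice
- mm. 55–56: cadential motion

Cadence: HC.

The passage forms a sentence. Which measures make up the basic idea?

The presentation of a sentence is the basic idea (mm. 49-50) plus its repetition (mm. 51–52); the basic idea is therefore measures 49-50.

measures 49–50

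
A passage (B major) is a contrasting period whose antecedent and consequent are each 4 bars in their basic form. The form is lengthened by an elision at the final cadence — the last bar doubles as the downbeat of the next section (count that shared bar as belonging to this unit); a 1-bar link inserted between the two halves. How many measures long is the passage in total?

Basic contrasting period: 4 + 4 = 8 bars.
8 (basic form) + 1 (link) = 9.
The elision shares a bar with the next section but does not change this unit's count.

9 measures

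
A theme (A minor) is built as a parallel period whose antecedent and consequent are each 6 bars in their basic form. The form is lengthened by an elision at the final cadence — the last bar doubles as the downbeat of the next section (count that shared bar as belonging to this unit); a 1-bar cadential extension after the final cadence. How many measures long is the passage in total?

Basic parallel period: 6 + 6 = 12 bars.
12 (basic form) + 1 (cadential extension) = 13.
The elision shares a bar with the next section but does not change this unit's count.

13 measures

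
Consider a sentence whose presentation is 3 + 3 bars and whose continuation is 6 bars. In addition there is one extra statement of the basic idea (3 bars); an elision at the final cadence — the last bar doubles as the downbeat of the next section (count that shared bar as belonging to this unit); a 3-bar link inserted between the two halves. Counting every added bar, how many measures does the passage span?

18 measures

Basic sentence: 3 + 3 + 6 = 12 bars.
12 (basic form) + 3 (extra statement) + 3 (link) = 18.
The elision shares a bar with the next section but does not change this unit's count.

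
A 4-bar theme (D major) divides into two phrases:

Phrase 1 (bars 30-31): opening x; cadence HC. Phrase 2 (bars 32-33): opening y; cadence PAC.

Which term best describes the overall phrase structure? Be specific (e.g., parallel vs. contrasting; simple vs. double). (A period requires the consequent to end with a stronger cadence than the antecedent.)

contrasting period

Phrase 1 ends with a half cadence (weaker) and phrase 2 with a perfect authentic cadence (stronger): antecedent + consequent = a period.
The two phrases open with different material (x / y), so the period is contrasting.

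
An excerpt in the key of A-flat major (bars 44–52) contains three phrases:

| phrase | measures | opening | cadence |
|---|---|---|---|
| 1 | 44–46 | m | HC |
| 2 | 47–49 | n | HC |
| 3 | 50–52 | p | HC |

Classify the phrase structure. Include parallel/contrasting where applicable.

phrase group

The final phrase closes with a half cadence, which is not stronger than the preceding half cadence; the 3 phrases lack an overall antecedent–consequent design and so form a phrase group.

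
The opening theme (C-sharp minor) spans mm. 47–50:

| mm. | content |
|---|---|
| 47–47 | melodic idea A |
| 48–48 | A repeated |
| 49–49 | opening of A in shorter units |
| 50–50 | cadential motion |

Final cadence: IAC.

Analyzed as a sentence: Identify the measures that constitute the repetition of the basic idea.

measures 48–48

The presentation of a sentence is the basic idea (bar 47) plus its repetition (bar 48); the repetition of the basic idea is therefore measure 48.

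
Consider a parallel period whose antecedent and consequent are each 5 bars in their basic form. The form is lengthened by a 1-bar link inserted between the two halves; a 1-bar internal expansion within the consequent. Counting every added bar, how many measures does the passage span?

12 measures

Basic parallel period: 5 + 5 = 10 bars.
10 (basic form) + 1 (link) + 1 (internal expansion) = 12.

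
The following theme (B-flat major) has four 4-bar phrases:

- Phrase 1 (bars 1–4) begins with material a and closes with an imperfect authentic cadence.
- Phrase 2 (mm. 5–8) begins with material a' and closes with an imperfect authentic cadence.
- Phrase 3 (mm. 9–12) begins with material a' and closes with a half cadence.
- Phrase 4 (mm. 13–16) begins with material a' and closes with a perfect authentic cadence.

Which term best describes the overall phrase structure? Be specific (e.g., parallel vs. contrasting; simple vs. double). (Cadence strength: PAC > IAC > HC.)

Four phrases in two halves: the first half (mm. 1-8) ends with an imperfect authentic cadence, the second (bars 9–16) with a perfect authentic cadence — a large antecedent–consequent pair, i.e. a double period.
Phrase 3 begins with the same material as phrase 1, making it parallel.

parallel double period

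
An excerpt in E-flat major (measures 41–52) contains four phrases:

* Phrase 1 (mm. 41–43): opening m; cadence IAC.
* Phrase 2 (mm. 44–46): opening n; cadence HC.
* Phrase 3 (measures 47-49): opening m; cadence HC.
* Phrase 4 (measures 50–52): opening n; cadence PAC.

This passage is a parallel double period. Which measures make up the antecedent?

In a double period the four phrases pair into a large antecedent (phrases 1–2, ending half cadence) and a large consequent (phrases 3–4, ending perfect authentic cadence). The antecedent spans measures 41–46.

measures 41–46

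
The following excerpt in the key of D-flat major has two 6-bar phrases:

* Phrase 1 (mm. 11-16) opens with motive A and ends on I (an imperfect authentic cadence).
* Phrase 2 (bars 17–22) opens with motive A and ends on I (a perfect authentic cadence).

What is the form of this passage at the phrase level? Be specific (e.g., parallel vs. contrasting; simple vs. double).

Phrase 1 ends with an imperfect authentic cadence (weaker) and phrase 2 with a perfect authentic cadence (stronger): antecedent + consequent = a period.
The two phrases open with the same material (A / A), so the period is parallel.

parallel period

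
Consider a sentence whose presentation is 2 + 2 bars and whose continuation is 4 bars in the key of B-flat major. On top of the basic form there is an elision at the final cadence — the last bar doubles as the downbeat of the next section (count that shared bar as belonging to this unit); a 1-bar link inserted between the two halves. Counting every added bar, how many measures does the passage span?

9 measures

Basic sentence: 2 + 2 + 4 = 8 bars.
8 (basic form) + 1 (link) = 9.
The elision shares a bar with the next section but does not change this unit's count.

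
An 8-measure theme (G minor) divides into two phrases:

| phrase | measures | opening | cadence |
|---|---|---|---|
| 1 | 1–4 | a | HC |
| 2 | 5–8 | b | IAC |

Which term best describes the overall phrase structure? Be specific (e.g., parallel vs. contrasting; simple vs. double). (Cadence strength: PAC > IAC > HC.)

Phrase 1 ends with a half cadence (weaker) and phrase 2 with an imperfect authentic cadence (stronger): antecedent + consequent = a period.
The two phrases open with different material (a / b), so the period is contrasting.

contrasting period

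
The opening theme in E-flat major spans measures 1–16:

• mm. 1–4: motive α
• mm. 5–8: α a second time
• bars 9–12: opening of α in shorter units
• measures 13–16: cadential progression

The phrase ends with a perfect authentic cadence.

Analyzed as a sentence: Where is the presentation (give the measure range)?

The presentation of a sentence is the basic idea (bars 1–4) plus its repetition (measures 5–8); the presentation is therefore mm. 1–8.

measures 1–8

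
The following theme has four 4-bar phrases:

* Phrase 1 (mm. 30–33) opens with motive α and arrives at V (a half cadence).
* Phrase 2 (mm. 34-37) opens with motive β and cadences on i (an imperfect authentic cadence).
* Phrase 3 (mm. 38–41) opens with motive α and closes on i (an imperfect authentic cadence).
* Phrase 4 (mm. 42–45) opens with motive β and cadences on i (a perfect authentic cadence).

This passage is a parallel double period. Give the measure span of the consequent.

In a double period the four phrases pair into a large antecedent (phrases 1–2, ending imperfect authentic cadence) and a large consequent (phrases 3–4, ending perfect authentic cadence). The consequent spans mm. 38–45.

measures 38–45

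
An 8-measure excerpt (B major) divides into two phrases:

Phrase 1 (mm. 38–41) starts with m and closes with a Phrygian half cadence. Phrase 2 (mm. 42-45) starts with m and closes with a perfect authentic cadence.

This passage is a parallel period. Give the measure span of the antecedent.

The antecedent is the phrase ending with the weaker cadence (Phrygian half cadence, phrase 1) and the consequent the one ending more conclusively (perfect authentic cadence, phrase 2); the antecedent is bars 38–41.

measures 38–41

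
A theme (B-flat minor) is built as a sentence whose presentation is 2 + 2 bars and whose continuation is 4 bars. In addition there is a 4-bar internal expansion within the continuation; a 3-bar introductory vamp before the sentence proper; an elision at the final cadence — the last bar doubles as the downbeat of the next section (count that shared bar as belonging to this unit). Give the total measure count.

Basic sentence: 2 + 2 + 4 = 8 bars.
8 (basic form) + 4 (internal expansion) + 3 (introduction) = 15.
The elision shares a bar with the next section but does not change this unit's count.

15 measures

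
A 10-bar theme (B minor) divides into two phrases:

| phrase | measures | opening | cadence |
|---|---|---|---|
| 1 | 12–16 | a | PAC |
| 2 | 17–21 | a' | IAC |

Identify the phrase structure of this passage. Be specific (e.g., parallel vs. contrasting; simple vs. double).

The second phrase closes with an imperfect authentic cadence, which is not stronger than the first phrase's perfect authentic cadence; without a weak→strong cadential pair there is no antecedent–consequent relationship, so this is a phrase group rather than a period.

phrase group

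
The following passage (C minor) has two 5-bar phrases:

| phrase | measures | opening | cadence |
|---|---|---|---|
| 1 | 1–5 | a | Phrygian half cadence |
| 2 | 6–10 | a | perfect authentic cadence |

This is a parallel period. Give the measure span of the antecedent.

The phrase ending with the weaker cadence (Phrygian half cadence) is the antecedent; the one ending more conclusively (perfect authentic cadence) is the consequent. The antecedent is measures 1–5.

measures 1–5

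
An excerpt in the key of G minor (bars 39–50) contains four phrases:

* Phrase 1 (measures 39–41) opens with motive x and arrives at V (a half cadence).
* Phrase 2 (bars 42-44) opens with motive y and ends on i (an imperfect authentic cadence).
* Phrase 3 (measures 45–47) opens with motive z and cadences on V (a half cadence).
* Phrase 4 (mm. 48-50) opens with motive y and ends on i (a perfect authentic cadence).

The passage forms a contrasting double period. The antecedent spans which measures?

measures 39–44

In a double period the four phrases pair into a large antecedent (phrases 1–2, ending imperfect authentic cadence) and a large consequent (phrases 3–4, ending perfect authentic cadence). The antecedent spans mm. 39-44.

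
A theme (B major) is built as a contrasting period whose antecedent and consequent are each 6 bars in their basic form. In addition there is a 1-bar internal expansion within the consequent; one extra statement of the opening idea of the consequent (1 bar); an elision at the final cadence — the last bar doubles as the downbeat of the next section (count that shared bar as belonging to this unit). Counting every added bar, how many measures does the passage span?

Basic contrasting period: 6 + 6 = 12 bars.
12 (basic form) + 1 (internal expansion) + 1 (extra statement) = 14.
The elision shares a bar with the next section but does not change this unit's count.

14 measures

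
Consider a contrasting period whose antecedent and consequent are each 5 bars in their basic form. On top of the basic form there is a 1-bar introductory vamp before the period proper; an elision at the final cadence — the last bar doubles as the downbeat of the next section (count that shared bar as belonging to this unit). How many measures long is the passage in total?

Basic contrasting period: 5 + 5 = 10 bars.
10 (basic form) + 1 (introduction) = 11.
The elision shares a bar with the next section but does not change this unit's count.

11 measures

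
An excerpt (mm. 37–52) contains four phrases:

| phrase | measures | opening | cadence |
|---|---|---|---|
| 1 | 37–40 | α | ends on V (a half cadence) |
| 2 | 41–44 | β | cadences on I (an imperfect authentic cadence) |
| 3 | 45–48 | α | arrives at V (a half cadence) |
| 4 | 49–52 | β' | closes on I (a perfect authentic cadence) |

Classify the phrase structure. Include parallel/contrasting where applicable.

Four phrases in two halves: the first half (mm. 37–44) ends with an imperfect authentic cadence, the second (measures 45–52) with a perfect authentic cadence — a large antecedent–consequent pair, i.e. a double period.
Phrase 3 begins with the same material as phrase 1, making it parallel.

parallel double period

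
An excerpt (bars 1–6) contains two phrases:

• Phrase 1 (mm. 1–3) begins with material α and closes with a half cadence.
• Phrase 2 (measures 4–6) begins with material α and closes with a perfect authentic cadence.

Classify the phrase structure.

parallel period

Phrase 1 ends with a half cadence (weaker) and phrase 2 with a perfect authentic cadence (stronger): antecedent + consequent = a period.
The two phrases open with the same material (α / α), so the period is parallel.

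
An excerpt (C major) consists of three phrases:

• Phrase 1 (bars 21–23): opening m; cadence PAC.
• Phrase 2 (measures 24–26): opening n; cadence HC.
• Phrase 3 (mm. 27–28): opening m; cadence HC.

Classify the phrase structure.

The final phrase closes with a half cadence, which is not stronger than the preceding half cadence; the 3 phrases lack an overall antecedent–consequent design and so form a phrase group.

phrase group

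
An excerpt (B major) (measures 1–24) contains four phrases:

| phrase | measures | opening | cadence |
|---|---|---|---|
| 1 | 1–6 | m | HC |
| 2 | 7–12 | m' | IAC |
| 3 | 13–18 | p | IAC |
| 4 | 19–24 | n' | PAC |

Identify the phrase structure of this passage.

contrasting double period

Four phrases in two halves: the first half (mm. 1-12) ends with an imperfect authentic cadence, the second (measures 13-24) with a perfect authentic cadence — a large antecedent–consequent pair, i.e. a double period.
Phrase 3 begins with different material from phrase 1, making it contrasting.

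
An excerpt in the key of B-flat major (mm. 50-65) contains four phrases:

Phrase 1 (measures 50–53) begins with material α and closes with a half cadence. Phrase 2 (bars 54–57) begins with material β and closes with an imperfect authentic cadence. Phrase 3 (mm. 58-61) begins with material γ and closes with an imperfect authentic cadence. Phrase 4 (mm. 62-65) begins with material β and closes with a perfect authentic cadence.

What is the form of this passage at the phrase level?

contrasting double period

Four phrases in two halves: the first half (bars 50–57) ends with an imperfect authentic cadence, the second (mm. 58-65) with a perfect authentic cadence — a large antecedent–consequent pair, i.e. a double period.
Phrase 3 begins with different material from phrase 1, making it contrasting.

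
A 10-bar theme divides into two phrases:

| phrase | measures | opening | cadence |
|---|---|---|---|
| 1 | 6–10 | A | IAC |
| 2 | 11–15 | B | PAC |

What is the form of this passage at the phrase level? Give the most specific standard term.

Phrase 1 ends with an imperfect authentic cadence (weaker) and phrase 2 with a perfect authentic cadence (stronger): antecedent + consequent = a period.
The two phrases open with different material (A / B), so the period is contrasting.

contrasting period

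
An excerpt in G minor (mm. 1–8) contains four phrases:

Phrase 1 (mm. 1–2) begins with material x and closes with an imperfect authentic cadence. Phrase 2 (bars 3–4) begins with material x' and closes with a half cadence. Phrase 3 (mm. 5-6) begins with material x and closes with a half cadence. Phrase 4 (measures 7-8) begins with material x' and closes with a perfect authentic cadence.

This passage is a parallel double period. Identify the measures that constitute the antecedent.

In a double period the four phrases pair into a large antecedent (phrases 1–2, ending half cadence) and a large consequent (phrases 3–4, ending perfect authentic cadence). The antecedent spans mm. 1–4.

measures 1–4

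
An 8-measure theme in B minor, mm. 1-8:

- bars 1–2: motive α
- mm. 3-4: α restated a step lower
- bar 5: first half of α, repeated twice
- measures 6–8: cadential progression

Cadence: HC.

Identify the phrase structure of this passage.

sentence

Basic idea (measures 1-2) + its repetition (measures 3-4) form the presentation; fragmentation and cadence (bars 5–8) form the continuation — the 8-bar whole is a sentence.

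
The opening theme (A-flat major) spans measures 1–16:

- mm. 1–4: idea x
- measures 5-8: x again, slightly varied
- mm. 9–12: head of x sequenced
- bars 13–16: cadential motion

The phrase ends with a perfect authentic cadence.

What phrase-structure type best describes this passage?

sentence

Basic idea (mm. 1–4) + its repetition (bars 5-8) form the presentation; fragmentation and cadence (bars 9-16) form the continuation — the 16-bar whole is a sentence.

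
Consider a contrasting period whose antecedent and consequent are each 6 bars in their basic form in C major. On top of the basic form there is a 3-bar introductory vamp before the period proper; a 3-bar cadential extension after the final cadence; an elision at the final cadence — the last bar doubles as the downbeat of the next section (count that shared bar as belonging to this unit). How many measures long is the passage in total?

Basic contrasting period: 6 + 6 = 12 bars.
12 (basic form) + 3 (introduction) + 3 (cadential extension) = 18.
The elision shares a bar with the next section but does not change this unit's count.

18 measures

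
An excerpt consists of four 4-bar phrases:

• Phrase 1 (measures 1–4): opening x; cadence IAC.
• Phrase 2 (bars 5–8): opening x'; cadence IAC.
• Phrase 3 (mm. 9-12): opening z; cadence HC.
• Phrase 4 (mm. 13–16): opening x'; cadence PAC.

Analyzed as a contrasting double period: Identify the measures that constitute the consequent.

measures 9–16

In a double period the four phrases pair into a large antecedent (phrases 1–2, ending imperfect authentic cadence) and a large consequent (phrases 3–4, ending perfect authentic cadence). The consequent spans mm. 9–16.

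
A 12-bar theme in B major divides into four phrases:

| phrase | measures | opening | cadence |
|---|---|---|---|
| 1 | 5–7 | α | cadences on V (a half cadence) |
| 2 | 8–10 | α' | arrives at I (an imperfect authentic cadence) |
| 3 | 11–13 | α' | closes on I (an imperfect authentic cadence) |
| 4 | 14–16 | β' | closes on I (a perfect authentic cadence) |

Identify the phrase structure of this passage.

parallel double period

Four phrases in two halves: the first half (bars 5–10) ends with an imperfect authentic cadence, the second (mm. 11-16) with a perfect authentic cadence — a large antecedent–consequent pair, i.e. a double period.
Phrase 3 begins with the same material as phrase 1, making it parallel.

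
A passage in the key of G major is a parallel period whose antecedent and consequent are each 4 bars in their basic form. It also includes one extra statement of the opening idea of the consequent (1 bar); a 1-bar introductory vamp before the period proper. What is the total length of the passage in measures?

10 measures

Basic parallel period: 4 + 4 = 8 bars.
8 (basic form) + 1 (extra statement) + 1 (introduction) = 10.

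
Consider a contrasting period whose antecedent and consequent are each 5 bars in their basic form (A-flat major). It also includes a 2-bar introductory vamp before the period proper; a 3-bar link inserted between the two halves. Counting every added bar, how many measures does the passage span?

15 measures

Basic contrasting period: 5 + 5 = 10 bars.
10 (basic form) + 2 (introduction) + 3 (link) = 15.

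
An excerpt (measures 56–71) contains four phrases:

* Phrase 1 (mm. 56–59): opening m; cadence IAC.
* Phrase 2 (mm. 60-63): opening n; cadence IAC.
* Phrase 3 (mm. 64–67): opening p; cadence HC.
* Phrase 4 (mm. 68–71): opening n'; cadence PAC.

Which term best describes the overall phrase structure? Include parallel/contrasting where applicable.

Four phrases in two halves: the first half (mm. 56-63) ends with an imperfect authentic cadence, the second (mm. 64-71) with a perfect authentic cadence — a large antecedent–consequent pair, i.e. a double period.
Phrase 3 begins with different material from phrase 1, making it contrasting.

contrasting double period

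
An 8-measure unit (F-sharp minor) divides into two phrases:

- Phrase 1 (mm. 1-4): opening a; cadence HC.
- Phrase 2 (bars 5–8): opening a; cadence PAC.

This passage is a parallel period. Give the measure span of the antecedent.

The antecedent is the phrase ending with the weaker cadence (half cadence, phrase 1) and the consequent the one ending more conclusively (perfect authentic cadence, phrase 2); the antecedent is mm. 1–4.

measures 1–4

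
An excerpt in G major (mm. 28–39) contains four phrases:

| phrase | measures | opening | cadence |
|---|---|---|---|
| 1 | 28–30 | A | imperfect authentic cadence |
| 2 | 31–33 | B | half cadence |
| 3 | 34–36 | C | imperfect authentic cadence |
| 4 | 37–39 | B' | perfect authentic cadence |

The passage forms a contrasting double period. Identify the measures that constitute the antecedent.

In a double period the four phrases pair into a large antecedent (phrases 1–2, ending half cadence) and a large consequent (phrases 3–4, ending perfect authentic cadence). The antecedent spans mm. 28–33.

measures 28–33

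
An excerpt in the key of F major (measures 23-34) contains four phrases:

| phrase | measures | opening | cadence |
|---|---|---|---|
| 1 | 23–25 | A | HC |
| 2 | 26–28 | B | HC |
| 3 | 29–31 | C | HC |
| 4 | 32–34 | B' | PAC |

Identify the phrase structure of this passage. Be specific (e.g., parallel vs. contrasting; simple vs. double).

contrasting double period

Four phrases in two halves: the first half (mm. 23–28) ends with a half cadence, the second (bars 29–34) with a perfect authentic cadence — a large antecedent–consequent pair, i.e. a double period.
Phrase 3 begins with different material from phrase 1, making it contrasting.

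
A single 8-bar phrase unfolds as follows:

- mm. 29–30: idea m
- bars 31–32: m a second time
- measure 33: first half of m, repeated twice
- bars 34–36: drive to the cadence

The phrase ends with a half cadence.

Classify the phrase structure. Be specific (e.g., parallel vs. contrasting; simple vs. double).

sentence

Basic idea (mm. 29–30) + its repetition (mm. 31-32) form the presentation; fragmentation and cadence (bars 33-36) form the continuation — the 8-bar whole is a sentence.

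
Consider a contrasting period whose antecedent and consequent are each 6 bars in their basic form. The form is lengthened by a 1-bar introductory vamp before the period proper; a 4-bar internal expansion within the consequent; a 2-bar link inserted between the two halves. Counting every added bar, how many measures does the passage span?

19 measures

Basic contrasting period: 6 + 6 = 12 bars.
12 (basic form) + 1 (introduction) + 4 (internal expansion) + 2 (link) = 19.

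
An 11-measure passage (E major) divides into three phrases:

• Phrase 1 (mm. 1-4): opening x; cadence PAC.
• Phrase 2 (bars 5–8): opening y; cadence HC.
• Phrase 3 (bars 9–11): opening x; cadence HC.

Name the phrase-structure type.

phrase group

The final phrase closes with a half cadence, which is not stronger than the preceding half cadence; the 3 phrases lack an overall antecedent–consequent design and so form a phrase group.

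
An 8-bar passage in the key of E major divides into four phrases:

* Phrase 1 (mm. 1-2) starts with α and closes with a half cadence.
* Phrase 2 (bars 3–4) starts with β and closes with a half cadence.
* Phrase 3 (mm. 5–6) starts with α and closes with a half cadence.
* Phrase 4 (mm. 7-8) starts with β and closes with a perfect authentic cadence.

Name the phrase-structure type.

parallel double period

Four phrases in two halves: the first half (measures 1–4) ends with a half cadence, the second (measures 5-8) with a perfect authentic cadence — a large antecedent–consequent pair, i.e. a double period.
Phrase 3 begins with the same material as phrase 1, making it parallel.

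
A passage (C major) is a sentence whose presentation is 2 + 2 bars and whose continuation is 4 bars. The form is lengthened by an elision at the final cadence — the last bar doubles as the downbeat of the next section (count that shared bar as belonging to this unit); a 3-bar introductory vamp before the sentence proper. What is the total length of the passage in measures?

11 measures

Basic sentence: 2 + 2 + 4 = 8 bars.
8 (basic form) + 3 (introduction) = 11.
The elision shares a bar with the next section but does not change this unit's count.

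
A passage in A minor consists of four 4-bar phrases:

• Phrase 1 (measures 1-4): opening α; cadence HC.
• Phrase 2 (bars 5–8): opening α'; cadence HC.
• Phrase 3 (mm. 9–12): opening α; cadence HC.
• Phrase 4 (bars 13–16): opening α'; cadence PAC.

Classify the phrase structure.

Four phrases in two halves: the first half (mm. 1–8) ends with a half cadence, the second (mm. 9–16) with a perfect authentic cadence — a large antecedent–consequent pair, i.e. a double period.
Phrase 3 begins with the same material as phrase 1, making it parallel.

parallel double period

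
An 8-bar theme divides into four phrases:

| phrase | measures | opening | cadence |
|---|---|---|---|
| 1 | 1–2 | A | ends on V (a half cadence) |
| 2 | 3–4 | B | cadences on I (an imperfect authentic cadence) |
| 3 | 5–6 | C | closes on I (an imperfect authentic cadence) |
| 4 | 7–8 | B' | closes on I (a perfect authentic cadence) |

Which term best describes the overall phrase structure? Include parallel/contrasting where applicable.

contrasting double period

Four phrases in two halves: the first half (measures 1–4) ends with an imperfect authentic cadence, the second (mm. 5-8) with a perfect authentic cadence — a large antecedent–consequent pair, i.e. a double period.
Phrase 3 begins with different material from phrase 1, making it contrasting.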